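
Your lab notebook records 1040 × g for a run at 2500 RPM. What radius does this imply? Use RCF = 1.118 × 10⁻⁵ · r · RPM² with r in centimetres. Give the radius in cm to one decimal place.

14.9 cm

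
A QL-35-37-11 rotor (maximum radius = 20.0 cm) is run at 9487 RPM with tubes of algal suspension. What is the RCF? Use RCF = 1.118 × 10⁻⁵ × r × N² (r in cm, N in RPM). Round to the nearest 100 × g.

20100 ×g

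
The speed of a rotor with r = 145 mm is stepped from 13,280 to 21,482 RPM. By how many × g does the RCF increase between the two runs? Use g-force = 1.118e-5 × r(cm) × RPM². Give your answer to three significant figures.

r = 145 mm = 14.5 cm
RCF₁ = 1.118 × 10⁻⁵ × 14.5 × (13280)² = 1.118 × 10⁻⁵ × 14.5 × 176,358,400 ≈ 28,589.5 × g
RCF₂ = 1.118 × 10⁻⁵ × 14.5 × (21482)² = 1.118 × 10⁻⁵ × 14.5 × 461,476,324 ≈ 74,809.9 × g
Increase = 74,809.9 − 28,589.5 = 46,220.4

≈ 46200 × g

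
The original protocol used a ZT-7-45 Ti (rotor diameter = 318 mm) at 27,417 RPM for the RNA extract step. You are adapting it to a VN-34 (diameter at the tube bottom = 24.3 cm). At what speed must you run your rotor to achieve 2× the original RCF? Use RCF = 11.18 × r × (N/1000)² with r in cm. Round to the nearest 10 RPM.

Original rotor: r = 318 mm / 2 = 159 mm = 15.9 cm
RCF_original = 11.18 × 15.9 × (27.417)² = 11.18 × 15.9 × 751.691889 ≈ 133,622.3 × g
Target RCF = 2 × 133,622.3 ≈ 267,244.6 × g
Your rotor: r = 24.3 / 2 = 12.15 cm
267,244.6 = 11.18 × 12.15 × (N/1000)²
(N/1000)² = 267,244.6 / 135.837 = 1967.392
N = 1000 × √1967.392 ≈ 44,355.3

≈ 44360 RPM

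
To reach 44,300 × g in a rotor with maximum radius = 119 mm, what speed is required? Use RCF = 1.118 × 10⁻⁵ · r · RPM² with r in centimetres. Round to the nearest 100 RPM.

N ≈ 18200 RPM

r = 119 mm = 11.9 cm
RCF = 1.118 × 10⁻⁵ × r × N²
44,300 = 1.118 × 10⁻⁵ × 11.9 × N²
N² = 44,300 / (13.3042 × 10⁻⁵) = 332,977,556
N ≈ √332,977,556 ≈ 18,247.7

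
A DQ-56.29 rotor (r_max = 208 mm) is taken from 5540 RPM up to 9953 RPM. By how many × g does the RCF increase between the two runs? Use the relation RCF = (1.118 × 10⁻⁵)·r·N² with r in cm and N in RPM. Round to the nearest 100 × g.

≈ 15900 × g

r = 208 mm = 20.8 cm
RCF₁ = 1.118 × 10⁻⁵ × 20.8 × (5540)² = 1.118 × 10⁻⁵ × 20.8 × 30,691,600 ≈ 7,137.1 × g
RCF₂ = 1.118 × 10⁻⁵ × 20.8 × (9953)² = 1.118 × 10⁻⁵ × 20.8 × 99,062,209 ≈ 23,036.3 × g
Increase = 23,036.3 − 7,137.1 = 15,899.2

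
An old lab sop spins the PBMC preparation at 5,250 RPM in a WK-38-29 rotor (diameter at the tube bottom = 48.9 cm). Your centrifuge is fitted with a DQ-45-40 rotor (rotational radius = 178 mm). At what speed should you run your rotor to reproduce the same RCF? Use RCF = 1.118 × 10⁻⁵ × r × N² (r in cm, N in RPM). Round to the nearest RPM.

≈ 6153 RPM

Original rotor: r = 48.9 / 2 = 24.45 cm
RCF_original = 1.118 × 10⁻⁵ × 24.45 × (5250)² = 1.118 × 10⁻⁵ × 24.45 × 27,562,500 ≈ 7,534.2 × g
Your rotor: r = 178 mm = 17.8 cm
7,534.2 = 1.118 × 10⁻⁵ × 17.8 × N²
N² = 7,534.2 / (19.9004 × 10⁻⁵) = 37,859,541
N ≈ √37,859,541 ≈ 6,153.0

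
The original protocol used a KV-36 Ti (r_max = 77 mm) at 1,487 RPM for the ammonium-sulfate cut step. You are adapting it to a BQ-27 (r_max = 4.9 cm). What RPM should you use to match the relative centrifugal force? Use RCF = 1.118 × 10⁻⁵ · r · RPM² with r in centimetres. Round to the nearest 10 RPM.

≈ 1860 RPM

Original rotor: r = 77 mm = 7.7 cm
RCF_original = 1.118 × 10⁻⁵ × 7.7 × (1487)² = 1.118 × 10⁻⁵ × 7.7 × 2,211,169 ≈ 190.4 × g
190.4 = 1.118 × 10⁻⁵ × 4.9 × N²
N² = 190.4 / (5.4782 × 10⁻⁵) = 3,475,594
N ≈ √3,475,594 ≈ 1,864.3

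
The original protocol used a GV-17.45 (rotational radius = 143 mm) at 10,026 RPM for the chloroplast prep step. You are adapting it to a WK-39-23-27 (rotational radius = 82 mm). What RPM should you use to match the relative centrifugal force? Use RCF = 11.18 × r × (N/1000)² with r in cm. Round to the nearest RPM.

13240 RPM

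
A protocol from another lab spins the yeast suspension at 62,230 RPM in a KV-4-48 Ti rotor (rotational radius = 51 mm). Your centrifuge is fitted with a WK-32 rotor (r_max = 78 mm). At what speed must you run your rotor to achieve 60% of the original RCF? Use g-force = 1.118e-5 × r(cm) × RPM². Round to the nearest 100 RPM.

≈ 39000 RPM

Original rotor: r = 51 mm = 5.1 cm
RCF_original = 1.118 × 10⁻⁵ × 5.1 × (62230)² = 1.118 × 10⁻⁵ × 5.1 × 3,872,572,900 ≈ 220,806.4 × g
Target RCF = 0.6 × 220,806.4 ≈ 132,483.8 × g
Your rotor: r = 78 mm = 7.8 cm
132,483.8 = 1.118 × 10⁻⁵ × 7.8 × N²
N² = 132,483.8 / (8.7204 × 10⁻⁵) = 1,519,239,943
N ≈ √1,519,239,943 ≈ 38,977.4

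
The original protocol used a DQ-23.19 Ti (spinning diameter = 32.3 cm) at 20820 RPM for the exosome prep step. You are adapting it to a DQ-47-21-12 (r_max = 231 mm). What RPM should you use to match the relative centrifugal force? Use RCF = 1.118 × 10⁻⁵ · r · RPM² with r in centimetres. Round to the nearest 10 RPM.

Original rotor: r = 32.3 / 2 = 16.15 cm
RCF = 1.118 × 10⁻⁵ × r × N²
RCF_original = 1.118 × 10⁻⁵ × 16.15 × (20820)² = 1.118 × 10⁻⁵ × 16.15 × 433,472,400 ≈ 78,266.5 × g
Your rotor: r = 231 mm = 23.1 cm
78,266.5 = 1.118 × 10⁻⁵ × 23.1 × N²
N² = 78,266.5 / (25.8258 × 10⁻⁵) = 303,055,472
N ≈ √303,055,472 ≈ 17,408.5

≈ 17410 RPM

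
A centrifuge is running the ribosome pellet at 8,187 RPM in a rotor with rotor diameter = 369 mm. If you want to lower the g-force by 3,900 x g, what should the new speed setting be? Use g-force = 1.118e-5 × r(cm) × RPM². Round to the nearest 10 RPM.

N₂ ≈ 6940 RPM

r = 369 mm / 2 = 184.5 mm = 18.45 cm
Current RCF = 1.118 × 10⁻⁵ × 18.45 × (8187)² = 1.118 × 10⁻⁵ × 18.45 × 67,026,969 ≈ 13,825.7 × g
Target RCF = 13,825.7 − 3,900 = 9,925.7 × g
N² = 9,925.7 / (20.6271 × 10⁻⁵) = 48,119,707
N ≈ √48,119,707 ≈ 6,936.8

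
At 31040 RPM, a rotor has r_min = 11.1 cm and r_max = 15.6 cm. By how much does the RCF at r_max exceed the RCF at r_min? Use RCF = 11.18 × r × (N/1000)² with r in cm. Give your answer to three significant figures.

48500 ×g

RCF_max = 11.18 × 15.6 × (31.04)² = 11.18 × 15.6 × 963.4816 ≈ 168,038.9 × g
RCF_min = 11.18 × 11.1 × (31.04)² = 11.18 × 11.1 × 963.4816 ≈ 119,566.1 × g
ΔRCF = 168,038.9 − 119,566.1 = 48,472.8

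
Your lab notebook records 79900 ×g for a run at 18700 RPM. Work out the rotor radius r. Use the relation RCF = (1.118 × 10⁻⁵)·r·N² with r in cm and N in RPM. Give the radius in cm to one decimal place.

r ≈ 20.4 cm

RCF = 1.118 × 10⁻⁵ × r × N²
79900 = 1.118 × 10⁻⁵ × r × (18700)²
r = 79900 / (1.118 × 10⁻⁵ × 349,690,000) = 79900 / 3909.534 ≈ 20.437 cm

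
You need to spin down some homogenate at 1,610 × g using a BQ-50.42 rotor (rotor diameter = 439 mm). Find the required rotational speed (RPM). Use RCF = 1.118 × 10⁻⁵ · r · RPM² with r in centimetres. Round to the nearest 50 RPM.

r = 439 mm / 2 = 219.5 mm = 21.95 cm
1,610 = 1.118 × 10⁻⁵ × 21.95 × N²
N² = 1,610 / (24.5401 × 10⁻⁵) = 6,560,690
N ≈ √6,560,690 ≈ 2,561.4

N ≈ 2550 RPM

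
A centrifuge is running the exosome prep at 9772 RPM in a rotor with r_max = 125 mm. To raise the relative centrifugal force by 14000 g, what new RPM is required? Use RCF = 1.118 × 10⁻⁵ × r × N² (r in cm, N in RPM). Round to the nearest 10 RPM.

13990 RPM

r = 125 mm = 12.5 cm
Current RCF = 1.118 × 10⁻⁵ × 12.5 × (9772)² = 1.118 × 10⁻⁵ × 12.5 × 95,491,984 ≈ 13,345 × g
Target RCF = 13,345 + 14,000 = 27,345 × g
N² = 27,345 / (13.975 × 10⁻⁵) = 195,670,841
N ≈ √195,670,841 ≈ 13,988.2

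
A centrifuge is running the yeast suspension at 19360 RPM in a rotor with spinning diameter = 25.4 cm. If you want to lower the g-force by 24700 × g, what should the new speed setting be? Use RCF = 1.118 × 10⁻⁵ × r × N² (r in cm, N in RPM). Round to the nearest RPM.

≈ 14172 RPM

r = 25.4 / 2 = 12.7 cm
Current RCF = 1.118 × 10⁻⁵ × 12.7 × (19360)² = 1.118 × 10⁻⁵ × 12.7 × 374,809,600 ≈ 53,217.7 × g
Target RCF = 53,217.7 − 24,700 = 28,517.7 × g
N² = 28,517.7 / (14.1986 × 10⁻⁵) = 200,848,675
N ≈ √200,848,675 ≈ 14,172.1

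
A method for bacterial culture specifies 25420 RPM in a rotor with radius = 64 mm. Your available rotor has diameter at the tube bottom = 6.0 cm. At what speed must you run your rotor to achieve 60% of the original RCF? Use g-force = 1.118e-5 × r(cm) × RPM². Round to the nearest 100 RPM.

≈ 28800 RPM

Original rotor: r = 64 mm = 6.4 cm
RCF = 1.118 × 10⁻⁵ × r × N²
RCF_original = 1.118 × 10⁻⁵ × 6.4 × (25420)² = 1.118 × 10⁻⁵ × 6.4 × 646,176,400 ≈ 46,235.2 × g
Target RCF = 0.6 × 46,235.2 ≈ 27,741.1 × g
Your rotor: r = 6.0 / 2 = 3 cm
27,741.1 = 1.118 × 10⁻⁵ × 3 × N²
N² = 27,741.1 / (3.354 × 10⁻⁵) = 827,104,949
N ≈ √827,104,949 ≈ 28,759.4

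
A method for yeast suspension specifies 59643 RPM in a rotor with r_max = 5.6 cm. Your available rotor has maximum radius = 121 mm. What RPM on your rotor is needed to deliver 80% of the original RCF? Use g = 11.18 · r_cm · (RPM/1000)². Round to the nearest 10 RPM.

RCF_original = 11.18 × 5.6 × (59.643)² = 11.18 × 5.6 × 3,557.287449 ≈ 222,714.7 × g
Target RCF = 0.8 × 222,714.7 ≈ 178,171.8 × g
Your rotor: r = 121 mm = 12.1 cm
178,171.8 = 11.18 × 12.1 × (N/1000)²
(N/1000)² = 178,171.8 / 135.278 = 1317.079
N = 1000 × √1317.079 ≈ 36,291.6

≈ 36290 RPM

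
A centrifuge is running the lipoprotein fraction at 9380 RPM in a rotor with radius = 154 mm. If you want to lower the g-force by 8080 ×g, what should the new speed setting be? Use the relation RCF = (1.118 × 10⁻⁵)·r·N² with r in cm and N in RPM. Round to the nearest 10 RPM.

≈ 6410 RPM

r = 154 mm = 15.4 cm
Current RCF = 1.118 × 10⁻⁵ × 15.4 × (9380)² = 1.118 × 10⁻⁵ × 15.4 × 87,984,400 ≈ 15,148.5 × g
Target RCF = 15,148.5 − 8,080 = 7,068.5 × g
N² = 7,068.5 / (17.2172 × 10⁻⁵) = 41,054,875
N ≈ √41,054,875 ≈ 6,407.4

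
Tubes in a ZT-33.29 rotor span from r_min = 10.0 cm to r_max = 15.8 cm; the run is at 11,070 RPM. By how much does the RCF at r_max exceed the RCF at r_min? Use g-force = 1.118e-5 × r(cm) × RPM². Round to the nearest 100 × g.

7900 × g

ΔRCF = 1.118 × 10⁻⁵ × (r_max − r_min) × N² = 1.118 × 10⁻⁵ × 5.8 × 122,544,900 ≈ 7,946.3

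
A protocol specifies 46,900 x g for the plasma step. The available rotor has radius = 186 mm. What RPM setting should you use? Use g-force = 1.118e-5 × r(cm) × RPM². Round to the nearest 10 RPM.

15020 RPM

r = 186 mm = 18.6 cm
46,900 = 1.118 × 10⁻⁵ × 18.6 × N²
N² = 46,900 / (20.7948 × 10⁻⁵) = 225,537,154
N ≈ √225,537,154 ≈ 15,017.9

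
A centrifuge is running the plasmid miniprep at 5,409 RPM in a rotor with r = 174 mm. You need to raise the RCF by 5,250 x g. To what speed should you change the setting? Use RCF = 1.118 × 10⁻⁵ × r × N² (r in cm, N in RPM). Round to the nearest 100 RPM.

≈ 7500 RPM

r = 174 mm = 17.4 cm
Current RCF = 1.118 × 10⁻⁵ × 17.4 × (5409)² = 1.118 × 10⁻⁵ × 17.4 × 29,257,281 ≈ 5,691.5 × g
Target RCF = 5,691.5 + 5,250 = 10,941.5 × g
N² = 10,941.5 / (19.4532 × 10⁻⁵) = 56,245,245
N ≈ √56,245,245 ≈ 7,499.7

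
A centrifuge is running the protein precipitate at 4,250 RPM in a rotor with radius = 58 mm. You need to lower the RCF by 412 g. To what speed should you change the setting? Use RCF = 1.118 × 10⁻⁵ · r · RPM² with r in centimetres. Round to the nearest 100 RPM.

r = 58 mm = 5.8 cm
Current RCF = 1.118 × 10⁻⁵ × 5.8 × (4250)² = 1.118 × 10⁻⁵ × 5.8 × 18,062,500 ≈ 1,171.2 × g
Target RCF = 1,171.2 − 412 = 759.2 × g
N² = 759.2 / (6.4844 × 10⁻⁵) = 11,708,099
N ≈ √11,708,099 ≈ 3,421.7

3400 RPM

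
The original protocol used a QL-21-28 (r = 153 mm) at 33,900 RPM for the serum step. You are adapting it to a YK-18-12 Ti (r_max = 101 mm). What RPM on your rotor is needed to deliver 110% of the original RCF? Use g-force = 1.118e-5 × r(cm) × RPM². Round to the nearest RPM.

≈ 43760 RPM

Original rotor: r = 153 mm = 15.3 cm
RCF_original = 1.118 × 10⁻⁵ × 15.3 × (33900)² = 1.118 × 10⁻⁵ × 15.3 × 1,149,210,000 ≈ 196,577 × g
Target RCF = 1.1 × 196,577 ≈ 216,234.7 × g
Your rotor: r = 101 mm = 10.1 cm
216,234.7 = 1.118 × 10⁻⁵ × 10.1 × N²
N² = 216,234.7 / (11.2918 × 10⁻⁵) = 1,914,971,041
N ≈ √1,914,971,041 ≈ 43,760.4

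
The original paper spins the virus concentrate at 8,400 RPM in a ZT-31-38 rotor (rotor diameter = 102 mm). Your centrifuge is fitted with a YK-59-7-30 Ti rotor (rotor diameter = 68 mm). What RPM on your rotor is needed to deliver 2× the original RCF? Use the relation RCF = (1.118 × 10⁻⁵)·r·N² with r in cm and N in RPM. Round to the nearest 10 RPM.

14550 RPM

Original rotor: r = 102 mm / 2 = 51 mm = 5.1 cm
RCF_original = 1.118 × 10⁻⁵ × 5.1 × (8400)² = 1.118 × 10⁻⁵ × 5.1 × 70,560,000 ≈ 4,023.2 × g
Target RCF = 2 × 4,023.2 ≈ 8,046.4 × g
Your rotor: r = 68 mm / 2 = 34 mm = 3.4 cm
8,046.4 = 1.118 × 10⁻⁵ × 3.4 × N²
N² = 8,046.4 / (3.8012 × 10⁻⁵) = 211,680,522
N ≈ √211,680,522 ≈ 14,549.2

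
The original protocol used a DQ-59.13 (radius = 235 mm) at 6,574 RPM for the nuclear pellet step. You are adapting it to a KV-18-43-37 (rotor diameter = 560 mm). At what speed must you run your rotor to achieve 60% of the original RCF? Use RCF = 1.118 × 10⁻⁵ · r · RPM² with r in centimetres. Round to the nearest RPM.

Original rotor: r = 235 mm = 23.5 cm
RCF = 1.118 × 10⁻⁵ × r × N²
RCF_original = 1.118 × 10⁻⁵ × 23.5 × (6574)² = 1.118 × 10⁻⁵ × 23.5 × 43,217,476 ≈ 11,354.5 × g
Target RCF = 0.6 × 11,354.5 ≈ 6,812.7 × g
Your rotor: r = 560 mm / 2 = 280 mm = 28 cm
6,812.7 = 1.118 × 10⁻⁵ × 28 × N²
N² = 6,812.7 / (31.304 × 10⁻⁵) = 21,763,033
N ≈ √21,763,033 ≈ 4,665.1

≈ 4665 RPM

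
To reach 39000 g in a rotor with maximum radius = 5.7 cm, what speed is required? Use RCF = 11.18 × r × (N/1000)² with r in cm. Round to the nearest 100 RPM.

39,000 = 11.18 × 5.7 × (N/1000)²
(N/1000)² = 39,000 / 63.726 = 611.9951
N = 1000 × √611.9951 ≈ 24,738.5

N ≈ 24700 RPM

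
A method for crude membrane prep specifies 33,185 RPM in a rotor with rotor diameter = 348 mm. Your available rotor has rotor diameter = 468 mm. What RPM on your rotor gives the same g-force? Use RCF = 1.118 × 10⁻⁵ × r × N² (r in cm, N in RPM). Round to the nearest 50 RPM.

≈ 28600 RPM

Original rotor: r = 348 mm / 2 = 174 mm = 17.4 cm
RCF = 1.118 × 10⁻⁵ × r × N²
RCF_original = 1.118 × 10⁻⁵ × 17.4 × (33185)² = 1.118 × 10⁻⁵ × 17.4 × 1,101,244,225 ≈ 214,227.2 × g
Your rotor: r = 468 mm / 2 = 234 mm = 23.4 cm
214,227.2 = 1.118 × 10⁻⁵ × 23.4 × N²
N² = 214,227.2 / (26.1612 × 10⁻⁵) = 818,873,752
N ≈ √818,873,752 ≈ 28,616.0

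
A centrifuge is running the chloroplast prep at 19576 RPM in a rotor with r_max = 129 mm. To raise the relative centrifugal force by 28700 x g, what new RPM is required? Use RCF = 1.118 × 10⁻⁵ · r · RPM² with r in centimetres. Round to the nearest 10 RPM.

N₂ ≈ 24130 RPM

r = 129 mm = 12.9 cm
Current RCF = 1.118 × 10⁻⁵ × 12.9 × (19576)² = 1.118 × 10⁻⁵ × 12.9 × 383,219,776 ≈ 55,268.7 × g
Target RCF = 55,268.7 + 28,700 = 83,968.7 × g
N² = 83,968.7 / (14.4222 × 10⁻⁵) = 582,218,386
N ≈ √582,218,386 ≈ 24,129.2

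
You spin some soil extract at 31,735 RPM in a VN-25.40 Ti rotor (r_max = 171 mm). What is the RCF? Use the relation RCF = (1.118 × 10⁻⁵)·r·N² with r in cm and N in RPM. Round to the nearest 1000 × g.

≈ 193000 ×g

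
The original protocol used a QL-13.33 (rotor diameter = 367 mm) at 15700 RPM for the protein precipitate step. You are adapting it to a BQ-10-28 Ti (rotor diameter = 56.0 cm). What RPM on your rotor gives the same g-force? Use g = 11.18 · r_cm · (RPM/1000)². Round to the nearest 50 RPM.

≈ 12700 RPM

Original rotor: r = 367 mm / 2 = 183.5 mm = 18.35 cm
RCF_original = 11.18 × 18.35 × (15.7)² = 11.18 × 18.35 × 246.49 ≈ 50,568.2 × g
Your rotor: r = 56.0 / 2 = 28 cm
50,568.2 = 11.18 × 28 × (N/1000)²
(N/1000)² = 50,568.2 / 313.04 = 161.5391
N = 1000 × √161.5391 ≈ 12,709.8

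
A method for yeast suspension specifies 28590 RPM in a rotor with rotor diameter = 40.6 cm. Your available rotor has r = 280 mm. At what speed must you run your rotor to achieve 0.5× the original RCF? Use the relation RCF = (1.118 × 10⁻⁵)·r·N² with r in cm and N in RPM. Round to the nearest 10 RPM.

≈ 17210 RPM

Original rotor: r = 40.6 / 2 = 20.3 cm
RCF_original = 1.118 × 10⁻⁵ × 20.3 × (28590)² = 1.118 × 10⁻⁵ × 20.3 × 817,388,100 ≈ 185,509.5 × g
Target RCF = 0.5 × 185,509.5 ≈ 92,754.8 × g
Your rotor: r = 280 mm = 28.0 cm
92,754.8 = 1.118 × 10⁻⁵ × 28 × N²
N² = 92,754.8 / (31.304 × 10⁻⁵) = 296,303,348
N ≈ √296,303,348 ≈ 17,213.5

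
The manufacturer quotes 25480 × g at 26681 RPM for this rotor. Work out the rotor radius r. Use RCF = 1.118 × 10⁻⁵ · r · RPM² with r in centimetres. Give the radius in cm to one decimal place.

RCF = 1.118 × 10⁻⁵ × r × N²
25480 = 1.118 × 10⁻⁵ × r × (26681)²
r = 25480 / (1.118 × 10⁻⁵ × 711,875,761) = 25480 / 7958.771 ≈ 3.201 cm

r ≈ 3.2 cm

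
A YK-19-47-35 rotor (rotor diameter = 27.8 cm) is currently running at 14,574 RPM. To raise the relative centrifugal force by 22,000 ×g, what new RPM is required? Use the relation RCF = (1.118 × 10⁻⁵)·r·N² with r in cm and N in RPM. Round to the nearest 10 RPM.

N₂ ≈ 18810 RPM

r = 27.8 / 2 = 13.9 cm
Current RCF = 1.118 × 10⁻⁵ × 13.9 × (14574)² = 1.118 × 10⁻⁵ × 13.9 × 212,401,476 ≈ 33,007.6 × g
Target RCF = 33,007.6 + 22,000 = 55,007.6 × g
N² = 55,007.6 / (15.5402 × 10⁻⁵) = 353,969,704
N ≈ √353,969,704 ≈ 18,814.1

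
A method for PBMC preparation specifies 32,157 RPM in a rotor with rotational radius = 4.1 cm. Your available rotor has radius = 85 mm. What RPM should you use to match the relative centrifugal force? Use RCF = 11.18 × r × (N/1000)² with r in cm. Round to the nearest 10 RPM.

22330 RPM

RCF_original = 11.18 × 4.1 × (32.157)² = 11.18 × 4.1 × 1,034.072649 ≈ 47,399.8 × g
Your rotor: r = 85 mm = 8.5 cm
47,399.8 = 11.18 × 8.5 × (N/1000)²
(N/1000)² = 47,399.8 / 95.03 = 498.7878
N = 1000 × √498.7878 ≈ 22,333.6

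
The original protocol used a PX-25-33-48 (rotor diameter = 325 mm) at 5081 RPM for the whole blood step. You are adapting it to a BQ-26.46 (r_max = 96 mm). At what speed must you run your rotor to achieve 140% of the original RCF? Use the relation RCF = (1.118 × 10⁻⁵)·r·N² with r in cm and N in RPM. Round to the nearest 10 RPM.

Original rotor: r = 325 mm / 2 = 162.5 mm = 16.25 cm
RCF = 1.118 × 10⁻⁵ × r × N²
RCF_original = 1.118 × 10⁻⁵ × 16.25 × (5081)² = 1.118 × 10⁻⁵ × 16.25 × 25,816,561 ≈ 4,690.2 × g
Target RCF = 1.4 × 4,690.2 ≈ 6,566.3 × g
Your rotor: r = 96 mm = 9.6 cm
6,566.3 = 1.118 × 10⁻⁵ × 9.6 × N²
N² = 6,566.3 / (10.7328 × 10⁻⁵) = 61,179,748
N ≈ √61,179,748 ≈ 7,821.7

≈ 7820 RPM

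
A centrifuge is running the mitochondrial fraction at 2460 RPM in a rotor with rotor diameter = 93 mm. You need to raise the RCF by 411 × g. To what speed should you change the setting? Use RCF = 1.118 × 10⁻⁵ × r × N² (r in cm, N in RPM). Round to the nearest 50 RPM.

r = 93 mm / 2 = 46.5 mm = 4.65 cm
Current RCF = 1.118 × 10⁻⁵ × 4.65 × (2460)² = 1.118 × 10⁻⁵ × 4.65 × 6,051,600 ≈ 314.6 × g
Target RCF = 314.6 + 411 = 725.6 × g
N² = 725.6 / (5.1987 × 10⁻⁵) = 13,957,335
N ≈ √13,957,335 ≈ 3,736.0

≈ 3750 RPM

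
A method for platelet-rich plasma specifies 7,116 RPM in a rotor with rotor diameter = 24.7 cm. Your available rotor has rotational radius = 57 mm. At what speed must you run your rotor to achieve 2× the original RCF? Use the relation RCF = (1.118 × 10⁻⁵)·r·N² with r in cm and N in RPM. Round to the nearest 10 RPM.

Original rotor: r = 24.7 / 2 = 12.35 cm
RCF_original = 1.118 × 10⁻⁵ × 12.35 × (7116)² = 1.118 × 10⁻⁵ × 12.35 × 50,637,456 ≈ 6,991.7 × g
Target RCF = 2 × 6,991.7 ≈ 13,983.4 × g
Your rotor: r = 57 mm = 5.7 cm
13,983.4 = 1.118 × 10⁻⁵ × 5.7 × N²
N² = 13,983.4 / (6.3726 × 10⁻⁵) = 219,430,060
N ≈ √219,430,060 ≈ 14,813.2

≈ 14810 RPM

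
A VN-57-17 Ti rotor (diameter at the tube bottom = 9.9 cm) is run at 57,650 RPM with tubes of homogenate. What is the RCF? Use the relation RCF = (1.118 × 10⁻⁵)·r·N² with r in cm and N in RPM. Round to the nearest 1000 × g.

184000 × g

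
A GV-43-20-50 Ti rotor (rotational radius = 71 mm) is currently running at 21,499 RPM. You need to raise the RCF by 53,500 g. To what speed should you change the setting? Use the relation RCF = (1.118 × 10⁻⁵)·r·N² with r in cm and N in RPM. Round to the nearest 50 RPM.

r = 71 mm = 7.1 cm
Current RCF = 1.118 × 10⁻⁵ × 7.1 × (21499)² = 1.118 × 10⁻⁵ × 7.1 × 462,207,001 ≈ 36,689.1 × g
Target RCF = 36,689.1 + 53,500 = 90,189.1 × g
N² = 90,189.1 / (7.9378 × 10⁻⁵) = 1,136,197,687
N ≈ √1,136,197,687 ≈ 33,707.5

N₂ ≈ 33700 RPM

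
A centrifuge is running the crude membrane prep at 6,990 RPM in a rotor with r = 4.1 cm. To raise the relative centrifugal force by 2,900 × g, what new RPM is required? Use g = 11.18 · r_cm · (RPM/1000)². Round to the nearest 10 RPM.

10590 RPM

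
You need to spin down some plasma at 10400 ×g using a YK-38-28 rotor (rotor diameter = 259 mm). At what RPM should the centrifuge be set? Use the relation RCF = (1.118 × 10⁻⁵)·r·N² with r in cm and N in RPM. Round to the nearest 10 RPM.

8480 RPM

r = 259 mm / 2 = 129.5 mm = 12.95 cm
10,400 = 1.118 × 10⁻⁵ × 12.95 × N²
N² = 10,400 / (14.4781 × 10⁻⁵) = 71,832,630
N ≈ √71,832,630 ≈ 8,475.4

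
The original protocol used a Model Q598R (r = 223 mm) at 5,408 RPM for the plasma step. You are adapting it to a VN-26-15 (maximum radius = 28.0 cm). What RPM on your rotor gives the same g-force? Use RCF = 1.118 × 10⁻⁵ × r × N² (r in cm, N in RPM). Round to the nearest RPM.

Original rotor: r = 223 mm = 22.3 cm
RCF_original = 1.118 × 10⁻⁵ × 22.3 × (5408)² = 1.118 × 10⁻⁵ × 22.3 × 29,246,464 ≈ 7,291.6 × g
7,291.6 = 1.118 × 10⁻⁵ × 28 × N²
N² = 7,291.6 / (31.304 × 10⁻⁵) = 23,292,870
N ≈ √23,292,870 ≈ 4,826.3

≈ 4826 RPM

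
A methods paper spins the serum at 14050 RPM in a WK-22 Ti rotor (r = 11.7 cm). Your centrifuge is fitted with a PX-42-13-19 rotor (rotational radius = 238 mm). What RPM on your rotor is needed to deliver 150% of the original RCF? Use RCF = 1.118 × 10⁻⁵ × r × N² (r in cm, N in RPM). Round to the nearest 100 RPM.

RCF = 1.118 × 10⁻⁵ × r × N²
RCF_original = 1.118 × 10⁻⁵ × 11.7 × (14050)² = 1.118 × 10⁻⁵ × 11.7 × 197,402,500 ≈ 25,821.4 × g
Target RCF = 1.5 × 25,821.4 ≈ 38,732.1 × g
Your rotor: r = 238 mm = 23.8 cm
38,732.1 = 1.118 × 10⁻⁵ × 23.8 × N²
N² = 38,732.1 / (26.6084 × 10⁻⁵) = 145,563,431
N ≈ √145,563,431 ≈ 12,065.0

12100 RPM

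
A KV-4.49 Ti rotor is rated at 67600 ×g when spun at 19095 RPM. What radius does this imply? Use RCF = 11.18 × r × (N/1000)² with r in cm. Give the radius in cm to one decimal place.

r ≈ 16.6 cm

67600 = 11.18 × r × (19.095)²
r = 67600 / (11.18 × 364.619025) = 67600 / 4076.441 ≈ 16.583 cm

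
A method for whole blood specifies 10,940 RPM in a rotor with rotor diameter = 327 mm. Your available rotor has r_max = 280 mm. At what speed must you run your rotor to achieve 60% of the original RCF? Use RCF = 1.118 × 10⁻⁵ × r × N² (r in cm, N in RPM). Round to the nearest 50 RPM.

Original rotor: r = 327 mm / 2 = 163.5 mm = 16.35 cm
RCF = 1.118 × 10⁻⁵ × r × N²
RCF_original = 1.118 × 10⁻⁵ × 16.35 × (10940)² = 1.118 × 10⁻⁵ × 16.35 × 119,683,600 ≈ 21,877.3 × g
Target RCF = 0.6 × 21,877.3 ≈ 13,126.4 × g
Your rotor: r = 280 mm = 28.0 cm
13,126.4 = 1.118 × 10⁻⁵ × 28 × N²
N² = 13,126.4 / (31.304 × 10⁻⁵) = 41,932,021
N ≈ √41,932,021 ≈ 6,475.5

6500 RPM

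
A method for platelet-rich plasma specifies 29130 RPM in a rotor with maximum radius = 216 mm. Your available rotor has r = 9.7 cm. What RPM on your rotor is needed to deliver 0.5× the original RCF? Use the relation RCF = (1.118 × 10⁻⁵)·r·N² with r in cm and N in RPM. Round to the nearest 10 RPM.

30740 RPM

Original rotor: r = 216 mm = 21.6 cm
RCF_original = 1.118 × 10⁻⁵ × 21.6 × (29130)² = 1.118 × 10⁻⁵ × 21.6 × 848,556,900 ≈ 204,916.3 × g
Target RCF = 0.5 × 204,916.3 ≈ 102,458.1 × g
102,458.1 = 1.118 × 10⁻⁵ × 9.7 × N²
N² = 102,458.1 / (10.8446 × 10⁻⁵) = 944,784,501
N ≈ √944,784,501 ≈ 30,737.3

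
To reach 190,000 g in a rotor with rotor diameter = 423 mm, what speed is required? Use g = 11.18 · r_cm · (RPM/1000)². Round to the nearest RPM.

r = 423 mm / 2 = 211.5 mm = 21.15 cm
190,000 = 11.18 × 21.15 × (N/1000)²
(N/1000)² = 190,000 / 236.457 = 803.5288
N = 1000 × √803.5288 ≈ 28,346.6

≈ 28347 RPM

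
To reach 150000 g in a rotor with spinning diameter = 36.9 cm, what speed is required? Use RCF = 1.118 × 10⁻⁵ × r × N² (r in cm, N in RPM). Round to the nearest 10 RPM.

≈ 26970 RPM

r = 36.9 / 2 = 18.45 cm
150,000 = 1.118 × 10⁻⁵ × 18.45 × N²
N² = 150,000 / (20.6271 × 10⁻⁵) = 727,198,685
N ≈ √727,198,685 ≈ 26,966.6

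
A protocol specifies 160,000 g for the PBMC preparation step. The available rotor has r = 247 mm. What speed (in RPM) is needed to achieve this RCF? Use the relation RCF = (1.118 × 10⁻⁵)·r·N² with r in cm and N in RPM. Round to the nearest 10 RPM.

≈ 24070 RPM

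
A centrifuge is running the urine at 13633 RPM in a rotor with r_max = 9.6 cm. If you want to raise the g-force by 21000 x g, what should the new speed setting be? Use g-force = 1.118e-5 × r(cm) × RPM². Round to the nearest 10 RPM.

19530 RPM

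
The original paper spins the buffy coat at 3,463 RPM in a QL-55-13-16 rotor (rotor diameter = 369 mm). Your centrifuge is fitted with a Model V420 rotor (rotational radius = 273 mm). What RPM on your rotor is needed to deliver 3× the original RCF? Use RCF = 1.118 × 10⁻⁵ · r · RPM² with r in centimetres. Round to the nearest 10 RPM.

4930 RPM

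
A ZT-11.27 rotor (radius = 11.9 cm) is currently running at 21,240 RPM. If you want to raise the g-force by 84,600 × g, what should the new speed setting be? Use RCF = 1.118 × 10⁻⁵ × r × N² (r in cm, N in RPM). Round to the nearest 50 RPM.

≈ 32950 RPM

Current RCF = 1.118 × 10⁻⁵ × 11.9 × (21240)² = 1.118 × 10⁻⁵ × 11.9 × 451,137,600 ≈ 60,020.2 × g
Target RCF = 60,020.2 + 84,600 = 144,620.2 × g
N² = 144,620.2 / (13.3042 × 10⁻⁵) = 1,087,026,653
N ≈ √1,087,026,653 ≈ 32,970.1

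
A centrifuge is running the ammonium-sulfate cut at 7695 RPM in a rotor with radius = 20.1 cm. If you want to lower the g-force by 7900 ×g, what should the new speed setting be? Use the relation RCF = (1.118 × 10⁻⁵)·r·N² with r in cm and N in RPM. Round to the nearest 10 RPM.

4900 RPM

Current RCF = 1.118 × 10⁻⁵ × 20.1 × (7695)² = 1.118 × 10⁻⁵ × 20.1 × 59,213,025 ≈ 13,306.2 × g
Target RCF = 13,306.2 − 7,900 = 5,406.2 × g
N² = 5,406.2 / (22.4718 × 10⁻⁵) = 24,057,708
N ≈ √24,057,708 ≈ 4,904.9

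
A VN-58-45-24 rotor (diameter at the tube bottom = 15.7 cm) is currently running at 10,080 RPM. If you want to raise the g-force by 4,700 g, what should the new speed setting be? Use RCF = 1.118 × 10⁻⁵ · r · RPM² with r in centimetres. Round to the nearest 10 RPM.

r = 15.7 / 2 = 7.85 cm
Current RCF = 1.118 × 10⁻⁵ × 7.85 × (10080)² = 1.118 × 10⁻⁵ × 7.85 × 101,606,400 ≈ 8,917.3 × g
Target RCF = 8,917.3 + 4,700 = 13,617.3 × g
N² = 13,617.3 / (8.7763 × 10⁻⁵) = 155,159,919
N ≈ √155,159,919 ≈ 12,456.3

≈ 12460 RPM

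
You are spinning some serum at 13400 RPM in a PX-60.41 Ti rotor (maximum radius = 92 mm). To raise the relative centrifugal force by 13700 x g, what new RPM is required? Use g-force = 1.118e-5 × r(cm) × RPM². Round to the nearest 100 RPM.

17700 RPM

r = 92 mm = 9.2 cm
Current RCF = 1.118 × 10⁻⁵ × 9.2 × (13400)² = 1.118 × 10⁻⁵ × 9.2 × 179,560,000 ≈ 18,468.8 × g
Target RCF = 18,468.8 + 13,700 = 32,168.8 × g
N² = 32,168.8 / (10.2856 × 10⁻⁵) = 312,755,697
N ≈ √312,755,697 ≈ 17,684.9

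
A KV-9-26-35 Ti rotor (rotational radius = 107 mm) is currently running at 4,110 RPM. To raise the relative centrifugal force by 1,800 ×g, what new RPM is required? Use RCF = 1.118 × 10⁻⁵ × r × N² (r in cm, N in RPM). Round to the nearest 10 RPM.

r = 107 mm = 10.7 cm
Current RCF = 1.118 × 10⁻⁵ × 10.7 × (4110)² = 1.118 × 10⁻⁵ × 10.7 × 16,892,100 ≈ 2,020.7 × g
Target RCF = 2,020.7 + 1,800 = 3,820.7 × g
N² = 3,820.7 / (11.9626 × 10⁻⁵) = 31,938,709
N ≈ √31,938,709 ≈ 5,651.4

N₂ ≈ 5650 RPM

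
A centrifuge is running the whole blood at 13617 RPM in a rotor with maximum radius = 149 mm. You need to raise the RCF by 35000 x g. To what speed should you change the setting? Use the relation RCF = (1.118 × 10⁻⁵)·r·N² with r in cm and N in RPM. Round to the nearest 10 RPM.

r = 149 mm = 14.9 cm
Current RCF = 1.118 × 10⁻⁵ × 14.9 × (13617)² = 1.118 × 10⁻⁵ × 14.9 × 185,422,689 ≈ 30,888.1 × g
Target RCF = 30,888.1 + 35,000 = 65,888.1 × g
N² = 65,888.1 / (16.6582 × 10⁻⁵) = 395,529,529
N ≈ √395,529,529 ≈ 19,887.9

≈ 19890 RPM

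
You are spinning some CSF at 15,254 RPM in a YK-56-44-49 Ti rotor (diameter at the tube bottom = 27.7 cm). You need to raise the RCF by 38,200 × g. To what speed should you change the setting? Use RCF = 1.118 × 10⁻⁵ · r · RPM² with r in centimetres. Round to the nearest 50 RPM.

21900 RPM

r = 27.7 / 2 = 13.85 cm
Current RCF = 1.118 × 10⁻⁵ × 13.85 × (15254)² = 1.118 × 10⁻⁵ × 13.85 × 232,684,516 ≈ 36,029.6 × g
Target RCF = 36,029.6 + 38,200 = 74,229.6 × g
N² = 74,229.6 / (15.4843 × 10⁻⁵) = 479,386,217
N ≈ √479,386,217 ≈ 21,894.9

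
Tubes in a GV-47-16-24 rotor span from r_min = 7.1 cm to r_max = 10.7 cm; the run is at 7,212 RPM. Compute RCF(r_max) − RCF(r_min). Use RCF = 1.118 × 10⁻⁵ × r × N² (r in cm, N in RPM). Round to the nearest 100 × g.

RCF_max = 1.118 × 10⁻⁵ × 10.7 × (7212)² = 1.118 × 10⁻⁵ × 10.7 × 52,012,944 ≈ 6,222.1 × g
RCF_min = 1.118 × 10⁻⁵ × 7.1 × (7212)² = 1.118 × 10⁻⁵ × 7.1 × 52,012,944 ≈ 4,128.7 × g
ΔRCF = 6,222.1 − 4,128.7 = 2,093.4

ΔRCF ≈ 2100 x g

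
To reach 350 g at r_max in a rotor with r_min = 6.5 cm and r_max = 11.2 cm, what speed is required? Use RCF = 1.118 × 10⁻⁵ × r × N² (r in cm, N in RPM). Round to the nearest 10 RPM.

N ≈ 1670 RPM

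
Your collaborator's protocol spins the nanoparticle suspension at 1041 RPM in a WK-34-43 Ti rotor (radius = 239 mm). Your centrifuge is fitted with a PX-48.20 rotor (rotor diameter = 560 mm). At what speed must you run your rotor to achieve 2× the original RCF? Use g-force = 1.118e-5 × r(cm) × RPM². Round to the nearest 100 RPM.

Original rotor: r = 239 mm = 23.9 cm
RCF = 1.118 × 10⁻⁵ × r × N²
RCF_original = 1.118 × 10⁻⁵ × 23.9 × (1041)² = 1.118 × 10⁻⁵ × 23.9 × 1,083,681 ≈ 289.6 × g
Target RCF = 2 × 289.6 ≈ 579.2 × g
Your rotor: r = 560 mm / 2 = 280 mm = 28 cm
579.2 = 1.118 × 10⁻⁵ × 28 × N²
N² = 579.2 / (31.304 × 10⁻⁵) = 1,850,243
N ≈ √1,850,243 ≈ 1,360.2

1400 RPM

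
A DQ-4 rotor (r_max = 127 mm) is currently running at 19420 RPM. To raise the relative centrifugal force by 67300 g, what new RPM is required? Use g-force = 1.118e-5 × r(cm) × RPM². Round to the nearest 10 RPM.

29170 RPM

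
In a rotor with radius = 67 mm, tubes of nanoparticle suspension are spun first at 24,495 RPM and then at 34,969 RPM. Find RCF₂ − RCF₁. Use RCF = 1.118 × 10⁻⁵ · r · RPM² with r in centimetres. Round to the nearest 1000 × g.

r = 67 mm = 6.7 cm
RCF₁ = 1.118 × 10⁻⁵ × 6.7 × (24495)² = 1.118 × 10⁻⁵ × 6.7 × 600,005,025 ≈ 44,944 × g
RCF₂ = 1.118 × 10⁻⁵ × 6.7 × (34969)² = 1.118 × 10⁻⁵ × 6.7 × 1,222,830,961 ≈ 91,597.4 × g
Increase = 91,597.4 − 44,944 = 46,653.4

47000 × g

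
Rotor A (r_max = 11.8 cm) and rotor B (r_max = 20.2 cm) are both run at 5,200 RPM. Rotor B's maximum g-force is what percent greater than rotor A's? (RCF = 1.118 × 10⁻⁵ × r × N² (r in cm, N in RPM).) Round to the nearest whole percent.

71%

At equal RPM, RCF scales linearly with r: ratio = 20.2 / 11.8 = 1.7119.
So rotor B delivers 71.2% more g-force.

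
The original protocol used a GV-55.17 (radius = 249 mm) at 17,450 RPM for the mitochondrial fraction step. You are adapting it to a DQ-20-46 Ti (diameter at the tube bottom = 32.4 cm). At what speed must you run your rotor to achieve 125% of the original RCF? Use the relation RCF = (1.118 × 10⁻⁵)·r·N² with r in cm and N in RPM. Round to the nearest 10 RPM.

Original rotor: r = 249 mm = 24.9 cm
RCF_original = 1.118 × 10⁻⁵ × 24.9 × (17450)² = 1.118 × 10⁻⁵ × 24.9 × 304,502,500 ≈ 84,768 × g
Target RCF = 1.25 × 84,768 ≈ 105,960 × g
Your rotor: r = 32.4 / 2 = 16.2 cm
105,960 = 1.118 × 10⁻⁵ × 16.2 × N²
N² = 105,960 / (18.1116 × 10⁻⁵) = 585,039,422
N ≈ √585,039,422 ≈ 24,187.6

≈ 24190 RPM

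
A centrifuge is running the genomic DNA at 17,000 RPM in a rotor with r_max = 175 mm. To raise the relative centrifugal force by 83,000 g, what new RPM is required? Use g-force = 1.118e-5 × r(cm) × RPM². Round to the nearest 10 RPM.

r = 175 mm = 17.5 cm
Current RCF = 1.118 × 10⁻⁵ × 17.5 × (17000)² = 1.118 × 10⁻⁵ × 17.5 × 289,000,000 ≈ 56,542.8 × g
Target RCF = 56,542.8 + 83,000 = 139,542.8 × g
N² = 139,542.8 / (19.565 × 10⁻⁵) = 713,226,680
N ≈ √713,226,680 ≈ 26,706.3

26710 RPM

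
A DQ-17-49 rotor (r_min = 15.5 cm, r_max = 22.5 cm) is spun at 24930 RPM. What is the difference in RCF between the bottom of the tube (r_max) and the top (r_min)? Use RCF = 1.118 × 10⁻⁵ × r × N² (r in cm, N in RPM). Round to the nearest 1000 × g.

ΔRCF = 1.118 × 10⁻⁵ × (r_max − r_min) × N² = 1.118 × 10⁻⁵ × 7.0 × 621,504,900 ≈ 48,639

49000 × g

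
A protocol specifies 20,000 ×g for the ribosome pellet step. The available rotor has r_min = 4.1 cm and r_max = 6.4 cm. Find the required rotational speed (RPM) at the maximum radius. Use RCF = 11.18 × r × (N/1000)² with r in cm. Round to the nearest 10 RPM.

Use r_max = 6.4 cm.
20,000 = 11.18 × 6.4 × (N/1000)²
(N/1000)² = 20,000 / 71.552 = 279.517
N = 1000 × √279.517 ≈ 16,718.8

N ≈ 16720 RPM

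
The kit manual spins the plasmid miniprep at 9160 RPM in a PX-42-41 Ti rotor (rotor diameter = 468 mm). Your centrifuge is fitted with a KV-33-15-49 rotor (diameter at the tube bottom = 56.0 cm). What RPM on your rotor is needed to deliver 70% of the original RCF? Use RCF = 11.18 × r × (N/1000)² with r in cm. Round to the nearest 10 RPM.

7010 RPM

Original rotor: r = 468 mm / 2 = 234 mm = 23.4 cm
RCF_original = 11.18 × 23.4 × (9.16)² = 11.18 × 23.4 × 83.9056 ≈ 21,950.7 × g
Target RCF = 0.7 × 21,950.7 ≈ 15,365.5 × g
Your rotor: r = 56.0 / 2 = 28 cm
15,365.5 = 11.18 × 28 × (N/1000)²
(N/1000)² = 15,365.5 / 313.04 = 49.08478
N = 1000 × √49.08478 ≈ 7,006.1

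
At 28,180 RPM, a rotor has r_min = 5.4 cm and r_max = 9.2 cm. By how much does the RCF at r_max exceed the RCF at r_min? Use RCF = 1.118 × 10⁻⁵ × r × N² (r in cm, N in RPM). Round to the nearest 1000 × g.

RCF_max = 1.118 × 10⁻⁵ × 9.2 × (28180)² = 1.118 × 10⁻⁵ × 9.2 × 794,112,400 ≈ 81,679.2 × g
RCF_min = 1.118 × 10⁻⁵ × 5.4 × (28180)² = 1.118 × 10⁻⁵ × 5.4 × 794,112,400 ≈ 47,942.2 × g
ΔRCF = 81,679.2 − 47,942.2 = 33,737

34000 g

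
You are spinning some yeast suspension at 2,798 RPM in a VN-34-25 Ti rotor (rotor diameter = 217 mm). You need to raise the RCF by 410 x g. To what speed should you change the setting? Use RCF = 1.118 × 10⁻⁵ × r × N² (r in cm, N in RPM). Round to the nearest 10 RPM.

r = 217 mm / 2 = 108.5 mm = 10.85 cm
Current RCF = 1.118 × 10⁻⁵ × 10.85 × (2798)² = 1.118 × 10⁻⁵ × 10.85 × 7,828,804 ≈ 949.7 × g
Target RCF = 949.7 + 410 = 1,359.7 × g
N² = 1,359.7 / (12.1303 × 10⁻⁵) = 11,209,121
N ≈ √11,209,121 ≈ 3,348.0

≈ 3350 RPM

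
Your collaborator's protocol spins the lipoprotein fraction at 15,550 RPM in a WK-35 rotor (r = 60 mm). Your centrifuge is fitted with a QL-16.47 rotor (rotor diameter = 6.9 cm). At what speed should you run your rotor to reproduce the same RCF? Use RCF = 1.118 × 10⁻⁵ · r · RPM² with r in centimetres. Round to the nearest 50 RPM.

Original rotor: r = 60 mm = 6.0 cm
RCF = 1.118 × 10⁻⁵ × r × N²
RCF_original = 1.118 × 10⁻⁵ × 6 × (15550)² = 1.118 × 10⁻⁵ × 6 × 241,802,500 ≈ 16,220.1 × g
Your rotor: r = 6.9 / 2 = 3.45 cm
16,220.1 = 1.118 × 10⁻⁵ × 3.45 × N²
N² = 16,220.1 / (3.8571 × 10⁻⁵) = 420,525,784
N ≈ √420,525,784 ≈ 20,506.7

20500 RPM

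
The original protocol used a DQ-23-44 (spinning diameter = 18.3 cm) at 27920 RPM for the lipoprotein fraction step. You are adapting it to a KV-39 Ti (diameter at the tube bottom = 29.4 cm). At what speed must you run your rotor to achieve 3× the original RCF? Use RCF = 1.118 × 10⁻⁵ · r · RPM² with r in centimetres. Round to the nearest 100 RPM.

≈ 38200 RPM

Original rotor: r = 18.3 / 2 = 9.15 cm
RCF_original = 1.118 × 10⁻⁵ × 9.15 × (27920)² = 1.118 × 10⁻⁵ × 9.15 × 779,526,400 ≈ 79,743.2 × g
Target RCF = 3 × 79,743.2 ≈ 239,229.6 × g
Your rotor: r = 29.4 / 2 = 14.7 cm
239,229.6 = 1.118 × 10⁻⁵ × 14.7 × N²
N² = 239,229.6 / (16.4346 × 10⁻⁵) = 1,455,646,015
N ≈ √1,455,646,015 ≈ 38,152.9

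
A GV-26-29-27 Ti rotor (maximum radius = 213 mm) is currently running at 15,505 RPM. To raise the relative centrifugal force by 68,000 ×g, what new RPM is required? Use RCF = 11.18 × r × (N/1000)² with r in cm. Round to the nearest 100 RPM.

r = 213 mm = 21.3 cm
Current RCF = 11.18 × 21.3 × (15.505)² = 11.18 × 21.3 × 240.405025 ≈ 57,248.6 × g
Target RCF = 57,248.6 + 68,000 = 125,248.6 × g
(N/1000)² = 125,248.6 / 238.134 = 525.9585
N = 1000 × √525.9585 ≈ 22,933.8

N₂ ≈ 22900 RPM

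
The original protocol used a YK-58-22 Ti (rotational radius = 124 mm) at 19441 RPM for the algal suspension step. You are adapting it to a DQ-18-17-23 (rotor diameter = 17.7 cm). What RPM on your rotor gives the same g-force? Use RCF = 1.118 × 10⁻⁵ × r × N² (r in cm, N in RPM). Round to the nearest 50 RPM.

Original rotor: r = 124 mm = 12.4 cm
RCF = 1.118 × 10⁻⁵ × r × N²
RCF_original = 1.118 × 10⁻⁵ × 12.4 × (19441)² = 1.118 × 10⁻⁵ × 12.4 × 377,952,481 ≈ 52,396.3 × g
Your rotor: r = 17.7 / 2 = 8.85 cm
52,396.3 = 1.118 × 10⁻⁵ × 8.85 × N²
N² = 52,396.3 / (9.8943 × 10⁻⁵) = 529,560,454
N ≈ √529,560,454 ≈ 23,012.2

23000 RPM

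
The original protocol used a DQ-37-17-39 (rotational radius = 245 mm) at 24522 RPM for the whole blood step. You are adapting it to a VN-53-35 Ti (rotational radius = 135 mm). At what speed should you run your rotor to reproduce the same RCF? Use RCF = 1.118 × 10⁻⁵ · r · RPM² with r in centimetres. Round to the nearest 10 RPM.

Original rotor: r = 245 mm = 24.5 cm
RCF = 1.118 × 10⁻⁵ × r × N²
RCF_original = 1.118 × 10⁻⁵ × 24.5 × (24522)² = 1.118 × 10⁻⁵ × 24.5 × 601,328,484 ≈ 164,709.9 × g
Your rotor: r = 135 mm = 13.5 cm
164,709.9 = 1.118 × 10⁻⁵ × 13.5 × N²
N² = 164,709.9 / (15.093 × 10⁻⁵) = 1,091,299,940
N ≈ √1,091,299,940 ≈ 33,034.8

33030 RPM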